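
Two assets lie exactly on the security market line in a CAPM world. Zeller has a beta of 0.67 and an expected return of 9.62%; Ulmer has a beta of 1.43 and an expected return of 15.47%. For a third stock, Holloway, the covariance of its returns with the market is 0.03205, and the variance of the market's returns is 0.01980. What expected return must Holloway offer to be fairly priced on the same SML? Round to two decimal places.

MRP = (15.47% − 9.62%) / (1.43 − 0.67) = 7.6974%
R_f = 9.62% − 0.67 × 7.6974% = 4.4627%
β_Holloway = Cov / Var(R_m) = 0.03205 / 0.01980 = 1.6187
E(R_Holloway) = R_f + β × MRP = 4.4627% + 1.6187 × 7.6974% = 16.92%

16.92%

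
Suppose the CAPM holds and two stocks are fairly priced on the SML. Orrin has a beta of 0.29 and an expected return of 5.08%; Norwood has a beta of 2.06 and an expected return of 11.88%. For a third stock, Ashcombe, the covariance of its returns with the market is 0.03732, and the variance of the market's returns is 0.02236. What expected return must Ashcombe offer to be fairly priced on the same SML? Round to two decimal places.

MRP = (11.88% − 5.08%) / (2.06 − 0.29) = 3.8418%
R_f = 5.08% − 0.29 × 3.8418% = 3.9659%
β_Ashcombe = Cov / Var(R_m) = 0.03732 / 0.02236 = 1.6691
E(R_Ashcombe) = R_f + β × MRP = 3.9659% + 1.6691 × 3.8418% = 10.38%

10.38%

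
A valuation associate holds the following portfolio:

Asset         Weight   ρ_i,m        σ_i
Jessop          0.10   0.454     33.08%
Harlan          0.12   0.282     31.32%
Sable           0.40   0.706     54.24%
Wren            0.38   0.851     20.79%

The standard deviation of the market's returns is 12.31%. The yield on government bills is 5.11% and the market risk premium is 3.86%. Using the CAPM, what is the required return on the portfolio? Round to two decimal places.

β_Jessop = 0.454 × 33.08% / 12.31% = 1.2200
β_Harlan = 0.282 × 31.32% / 12.31% = 0.7175
β_Sable = 0.706 × 54.24% / 12.31% = 3.1108
β_Wren = 0.851 × 20.79% / 12.31% = 1.4372
β_P = Σ w_i β_i = 0.10×1.2200 + 0.12×0.7175 + 0.40×3.1108 + 0.38×1.4372 = 1.9986
E(R_P) = R_f + β_P × MRP = 5.11% + 1.9986 × 3.86% = 12.82%

12.82%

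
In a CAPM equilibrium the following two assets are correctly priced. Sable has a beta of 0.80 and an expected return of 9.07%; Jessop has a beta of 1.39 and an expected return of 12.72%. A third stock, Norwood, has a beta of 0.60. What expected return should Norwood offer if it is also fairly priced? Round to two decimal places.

MRP (SML slope) = (12.72% − 9.07%) / (1.39 − 0.80) = 3.65% / 0.59 = 6.1864%
R_f (intercept) = 9.07% − 0.80 × 6.1864% = 4.1209%
E(R_Norwood) = R_f + β × MRP = 4.1209% + 0.60 × 6.1864% = 7.83%

7.83%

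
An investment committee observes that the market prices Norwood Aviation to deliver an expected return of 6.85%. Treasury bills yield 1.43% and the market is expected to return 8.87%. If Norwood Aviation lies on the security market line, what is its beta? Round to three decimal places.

MRP = 8.87% − 1.43% = 7.44%
β = (E(R) − R_f) / MRP = (6.85% − 1.43%) / 7.44% = 5.42% / 7.44% = 0.728

0.728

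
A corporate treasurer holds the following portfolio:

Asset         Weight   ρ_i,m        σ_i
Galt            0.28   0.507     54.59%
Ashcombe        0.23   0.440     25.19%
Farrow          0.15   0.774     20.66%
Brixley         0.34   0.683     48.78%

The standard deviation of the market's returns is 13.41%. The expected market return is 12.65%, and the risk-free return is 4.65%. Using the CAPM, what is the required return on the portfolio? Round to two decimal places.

18.98%

β_Galt = 0.507 × 54.59% / 13.41% = 2.0639
β_Ashcombe = 0.440 × 25.19% / 13.41% = 0.8265
β_Farrow = 0.774 × 20.66% / 13.41% = 1.1925
β_Brixley = 0.683 × 48.78% / 13.41% = 2.4845
β_P = Σ w_i β_i = 0.28×2.0639 + 0.23×0.8265 + 0.15×1.1925 + 0.34×2.4845 = 1.7916
MRP = 12.65% − 4.65% = 8.00%
E(R_P) = R_f + β_P × MRP = 4.65% + 1.7916 × 8.00% = 18.98%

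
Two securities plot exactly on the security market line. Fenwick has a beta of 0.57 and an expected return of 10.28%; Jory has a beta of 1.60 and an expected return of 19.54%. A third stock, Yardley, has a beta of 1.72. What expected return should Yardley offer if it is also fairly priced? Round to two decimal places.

20.62%

MRP (SML slope) = (19.54% − 10.28%) / (1.60 − 0.57) = 9.26% / 1.03 = 8.9903%
R_f (intercept) = 10.28% − 0.57 × 8.9903% = 5.1555%
E(R_Yardley) = R_f + β × MRP = 5.1555% + 1.72 × 8.9903% = 20.62%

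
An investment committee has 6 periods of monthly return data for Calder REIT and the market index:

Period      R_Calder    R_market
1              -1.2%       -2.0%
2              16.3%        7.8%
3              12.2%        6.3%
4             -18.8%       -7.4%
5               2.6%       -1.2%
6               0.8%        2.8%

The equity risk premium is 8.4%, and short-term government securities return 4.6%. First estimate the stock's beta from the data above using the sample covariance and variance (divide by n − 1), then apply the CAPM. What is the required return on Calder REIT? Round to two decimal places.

Mean R_i = (-1.2 + 16.3 + 12.2 − 18.8 + 2.6 + 0.8) / 6 = 1.9833%
Mean R_m = (-2.0 + 7.8 + 6.3 − 7.4 − 1.2 + 2.8) / 6 = 1.0500%
Σ(R_i − R̄_i)(R_m − R̄_m) = 332.1450  ⇒  Cov = 332.1450 / 5 = 66.4290
Σ(R_m − R̄_m)² = 161.9550  ⇒  Var(R_m) = 161.9550 / 5 = 32.3910
β = Cov / Var(R_m) = 66.4290 / 32.3910 = 2.0508
E(R) = R_f + β × MRP = 4.6% + 2.0508 × 8.4% = 21.83%

21.83%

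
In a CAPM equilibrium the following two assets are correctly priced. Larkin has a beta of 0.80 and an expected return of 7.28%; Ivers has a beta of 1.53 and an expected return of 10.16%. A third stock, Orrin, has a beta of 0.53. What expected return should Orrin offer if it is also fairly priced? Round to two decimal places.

MRP (SML slope) = (10.16% − 7.28%) / (1.53 − 0.80) = 2.88% / 0.73 = 3.9452%
R_f (intercept) = 7.28% − 0.80 × 3.9452% = 4.1238%
E(R_Orrin) = R_f + β × MRP = 4.1238% + 0.53 × 3.9452% = 6.21%

6.21%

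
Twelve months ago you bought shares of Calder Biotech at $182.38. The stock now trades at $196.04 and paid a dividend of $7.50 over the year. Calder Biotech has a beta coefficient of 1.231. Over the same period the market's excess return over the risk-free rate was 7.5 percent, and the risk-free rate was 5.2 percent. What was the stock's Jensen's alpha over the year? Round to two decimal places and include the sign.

-2.83%

Realised HPR = (P1 + D1 − P0) / P0 = (196.04 + 7.50 − 182.38) / 182.38 = 21.16 / 182.38 = 11.6021%
CAPM required = R_f + β·MRP = 5.2% + 1.231 × 7.5% = 14.4325%
α = realised − required = 11.6021% − 14.4325% = -2.83%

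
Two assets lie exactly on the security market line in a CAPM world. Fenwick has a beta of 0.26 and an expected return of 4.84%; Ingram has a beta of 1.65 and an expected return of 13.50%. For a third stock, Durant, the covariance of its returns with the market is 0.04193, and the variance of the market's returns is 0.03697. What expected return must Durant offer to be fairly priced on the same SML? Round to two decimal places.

MRP = (13.50% − 4.84%) / (1.65 − 0.26) = 6.2302%
R_f = 4.84% − 0.26 × 6.2302% = 3.2201%
β_Durant = Cov / Var(R_m) = 0.04193 / 0.03697 = 1.1342
E(R_Durant) = R_f + β × MRP = 3.2201% + 1.1342 × 6.2302% = 10.29%

10.29%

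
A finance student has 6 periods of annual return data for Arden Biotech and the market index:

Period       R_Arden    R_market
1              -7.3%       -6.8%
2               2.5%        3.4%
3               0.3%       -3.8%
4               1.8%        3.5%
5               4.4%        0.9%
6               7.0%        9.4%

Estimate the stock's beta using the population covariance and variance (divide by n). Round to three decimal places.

Mean R_i = (-7.3 + 2.5 + 0.3 + 1.8 + 4.4 + 7.0) / 6 = 1.4500%
Mean R_m = (-6.8 + 3.4 − 3.8 + 3.5 + 0.9 + 9.4) / 6 = 1.1000%
Σ(R_i − R̄_i)(R_m − R̄_m) = 123.4900  ⇒  Cov = 123.4900 / 6 = 20.5817
Σ(R_m − R̄_m)² = 166.4000  ⇒  Var(R_m) = 166.4000 / 6 = 27.7333
β = Cov / Var(R_m) = 20.5817 / 27.7333 = 0.7421

0.742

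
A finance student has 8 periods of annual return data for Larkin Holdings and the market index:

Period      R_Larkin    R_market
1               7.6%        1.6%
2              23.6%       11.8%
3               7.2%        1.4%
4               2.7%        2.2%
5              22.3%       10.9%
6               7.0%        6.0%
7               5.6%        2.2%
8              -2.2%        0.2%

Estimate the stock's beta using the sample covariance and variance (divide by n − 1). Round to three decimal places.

Mean R_i = (7.6 + 23.6 + 7.2 + 2.7 + 22.3 + 7.0 + 5.6 − 2.2) / 8 = 9.2250%
Mean R_m = (1.6 + 11.8 + 1.4 + 2.2 + 10.9 + 6.0 + 2.2 + 0.2) / 8 = 4.5375%
Σ(R_i − R̄_i)(R_m − R̄_m) = 268.7425  ⇒  Cov = 268.7425 / 7 = 38.3918
Σ(R_m − R̄_m)² = 143.5788  ⇒  Var(R_m) = 143.5788 / 7 = 20.5113
β = Cov / Var(R_m) = 38.3918 / 20.5113 = 1.8717

1.872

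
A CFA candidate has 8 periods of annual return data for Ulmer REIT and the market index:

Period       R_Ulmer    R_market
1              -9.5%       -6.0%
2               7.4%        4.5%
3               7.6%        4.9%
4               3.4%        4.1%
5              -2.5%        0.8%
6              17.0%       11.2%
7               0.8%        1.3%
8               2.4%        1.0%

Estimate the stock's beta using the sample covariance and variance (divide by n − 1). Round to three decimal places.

1.567

Mean R_i = (-9.5 + 7.4 + 7.6 + 3.4 − 2.5 + 17.0 + 0.8 + 2.4) / 8 = 3.3250%
Mean R_m = (-6.0 + 4.5 + 4.9 + 4.1 + 0.8 + 11.2 + 1.3 + 1.0) / 8 = 2.7250%
Σ(R_i − R̄_i)(R_m − R̄_m) = 260.8350  ⇒  Cov = 260.8350 / 7 = 37.2621
Σ(R_m − R̄_m)² = 166.4350  ⇒  Var(R_m) = 166.4350 / 7 = 23.7764
β = Cov / Var(R_m) = 37.2621 / 23.7764 = 1.5672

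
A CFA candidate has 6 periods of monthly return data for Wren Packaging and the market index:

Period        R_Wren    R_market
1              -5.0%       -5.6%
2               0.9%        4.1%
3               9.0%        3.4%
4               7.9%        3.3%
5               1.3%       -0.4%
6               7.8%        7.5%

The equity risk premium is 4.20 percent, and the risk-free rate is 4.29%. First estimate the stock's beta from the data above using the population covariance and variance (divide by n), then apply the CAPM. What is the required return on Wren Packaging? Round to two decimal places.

8.47%

Mean R_i = (-5.0 + 0.9 + 9.0 + 7.9 + 1.3 + 7.8) / 6 = 3.6500%
Mean R_m = (-5.6 + 4.1 + 3.4 + 3.3 − 0.4 + 7.5) / 6 = 2.0500%
Σ(R_i − R̄_i)(R_m − R̄_m) = 101.4450  ⇒  Cov = 101.4450 / 6 = 16.9075
Σ(R_m − R̄_m)² = 101.8150  ⇒  Var(R_m) = 101.8150 / 6 = 16.9692
β = Cov / Var(R_m) = 16.9075 / 16.9692 = 0.9964
E(R) = R_f + β × MRP = 4.29% + 0.9964 × 4.20% = 8.47%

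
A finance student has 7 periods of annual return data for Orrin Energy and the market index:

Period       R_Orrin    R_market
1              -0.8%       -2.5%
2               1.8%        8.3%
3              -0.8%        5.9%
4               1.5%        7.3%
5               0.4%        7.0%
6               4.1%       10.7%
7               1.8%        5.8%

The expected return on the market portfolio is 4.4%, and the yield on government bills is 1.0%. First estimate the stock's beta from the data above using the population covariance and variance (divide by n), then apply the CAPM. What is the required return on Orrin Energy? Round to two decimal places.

Mean R_i = (-0.8 + 1.8 − 0.8 + 1.5 + 0.4 + 4.1 + 1.8) / 7 = 1.1429%
Mean R_m = (-2.5 + 8.3 + 5.9 + 7.3 + 7.0 + 10.7 + 5.8) / 7 = 6.0714%
Σ(R_i − R̄_i)(R_m − R̄_m) = 31.7086  ⇒  Cov = 31.7086 / 7 = 4.5298
Σ(R_m − R̄_m)² = 102.3343  ⇒  Var(R_m) = 102.3343 / 7 = 14.6192
β = Cov / Var(R_m) = 4.5298 / 14.6192 = 0.3099
MRP = 4.4% − 1.0% = 3.40%
E(R) = R_f + β × MRP = 1.0% + 0.3099 × 3.4% = 2.05%

2.05%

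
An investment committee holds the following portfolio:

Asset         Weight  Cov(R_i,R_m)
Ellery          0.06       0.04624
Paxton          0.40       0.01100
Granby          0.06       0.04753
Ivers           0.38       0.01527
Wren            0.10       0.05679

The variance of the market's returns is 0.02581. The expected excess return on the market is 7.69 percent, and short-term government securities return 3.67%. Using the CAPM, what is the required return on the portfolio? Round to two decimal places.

10.08%

β_Ellery = 0.04624 / 0.02581 = 1.7916
β_Paxton = 0.01100 / 0.02581 = 0.4262
β_Granby = 0.04753 / 0.02581 = 1.8415
β_Ivers = 0.01527 / 0.02581 = 0.5916
β_Wren = 0.05679 / 0.02581 = 2.2003
β_P = Σ w_i β_i = 0.06×1.7916 + 0.40×0.4262 + 0.06×1.8415 + 0.38×0.5916 + 0.10×2.2003 = 0.8333
E(R_P) = R_f + β_P × MRP = 3.67% + 0.8333 × 7.69% = 10.08%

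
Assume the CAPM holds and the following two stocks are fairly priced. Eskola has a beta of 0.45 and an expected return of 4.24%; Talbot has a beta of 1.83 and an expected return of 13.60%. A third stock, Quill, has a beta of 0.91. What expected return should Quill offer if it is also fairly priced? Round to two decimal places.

7.36%

MRP (SML slope) = (13.60% − 4.24%) / (1.83 − 0.45) = 9.36% / 1.38 = 6.7826%
R_f (intercept) = 4.24% − 0.45 × 6.7826% = 1.1878%
E(R_Quill) = R_f + β × MRP = 1.1878% + 0.91 × 6.7826% = 7.36%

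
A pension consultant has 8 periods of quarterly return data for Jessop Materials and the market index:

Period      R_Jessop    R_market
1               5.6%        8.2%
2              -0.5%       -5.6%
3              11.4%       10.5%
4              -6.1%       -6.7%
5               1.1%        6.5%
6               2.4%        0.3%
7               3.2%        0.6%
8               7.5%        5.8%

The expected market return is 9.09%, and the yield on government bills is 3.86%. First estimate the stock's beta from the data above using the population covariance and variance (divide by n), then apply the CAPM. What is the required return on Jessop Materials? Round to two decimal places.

Mean R_i = (5.6 − 0.5 + 11.4 − 6.1 + 1.1 + 2.4 + 3.2 + 7.5) / 8 = 3.0750%
Mean R_m = (8.2 − 5.6 + 10.5 − 6.7 + 6.5 + 0.3 + 0.6 + 5.8) / 8 = 2.4500%
Σ(R_i − R̄_i)(R_m − R̄_m) = 202.3100  ⇒  Cov = 202.3100 / 8 = 25.2888
Σ(R_m − R̄_m)² = 282.0600  ⇒  Var(R_m) = 282.0600 / 8 = 35.2575
β = Cov / Var(R_m) = 25.2888 / 35.2575 = 0.7173
MRP = 9.09% − 3.86% = 5.23%
E(R) = R_f + β × MRP = 3.86% + 0.7173 × 5.23% = 7.61%

7.61%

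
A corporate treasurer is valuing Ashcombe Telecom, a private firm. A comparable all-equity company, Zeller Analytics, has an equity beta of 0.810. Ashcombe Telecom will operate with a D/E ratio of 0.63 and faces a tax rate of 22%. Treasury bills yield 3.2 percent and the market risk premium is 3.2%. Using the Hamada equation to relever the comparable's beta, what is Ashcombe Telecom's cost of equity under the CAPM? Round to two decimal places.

β_L = β_U × [1 + (1 − t)(D/E)] = 0.810 × [1 + (1 − 0.22) × 0.63]
    = 0.810 × [1 + 0.78 × 0.63] = 0.810 × 1.4914 = 1.2080
E(R) = R_f + β_L × MRP = 3.2% + 1.2080 × 3.2% = 7.07%

7.07%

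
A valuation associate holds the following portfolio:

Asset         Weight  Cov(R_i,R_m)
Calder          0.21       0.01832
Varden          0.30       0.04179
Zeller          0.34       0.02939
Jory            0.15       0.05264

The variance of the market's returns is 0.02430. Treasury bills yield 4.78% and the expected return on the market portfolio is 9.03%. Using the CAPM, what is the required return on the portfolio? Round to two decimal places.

β_Calder = 0.01832 / 0.02430 = 0.7539
β_Varden = 0.04179 / 0.02430 = 1.7198
β_Zeller = 0.02939 / 0.02430 = 1.2095
β_Jory = 0.05264 / 0.02430 = 2.1663
β_P = Σ w_i β_i = 0.21×0.7539 + 0.30×1.7198 + 0.34×1.2095 + 0.15×2.1663 = 1.4104
MRP = 9.03% − 4.78% = 4.25%
E(R_P) = R_f + β_P × MRP = 4.78% + 1.4104 × 4.25% = 10.77%

10.77%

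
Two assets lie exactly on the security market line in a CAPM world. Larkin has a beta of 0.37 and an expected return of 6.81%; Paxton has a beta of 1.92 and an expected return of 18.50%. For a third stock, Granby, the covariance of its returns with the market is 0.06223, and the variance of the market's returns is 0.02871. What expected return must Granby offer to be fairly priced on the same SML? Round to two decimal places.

MRP = (18.50% − 6.81%) / (1.92 − 0.37) = 7.5419%
R_f = 6.81% − 0.37 × 7.5419% = 4.0195%
β_Granby = Cov / Var(R_m) = 0.06223 / 0.02871 = 2.1675
E(R_Granby) = R_f + β × MRP = 4.0195% + 2.1675 × 7.5419% = 20.37%

20.37%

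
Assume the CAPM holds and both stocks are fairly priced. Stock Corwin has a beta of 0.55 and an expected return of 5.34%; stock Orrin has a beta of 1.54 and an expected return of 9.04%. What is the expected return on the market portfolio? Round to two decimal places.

7.02%

Both satisfy E(R) = R_f + β·MRP, so the slope of the SML is
MRP = (9.04% − 5.34%) / (1.54 − 0.55) = 3.70% / 0.99 = 3.7374%
R_f = E(R_Corwin) − β_Corwin·MRP = 5.34% − 0.55 × 3.7374% = 3.2844%
E(R_m) = R_f + MRP = 3.2844% + 3.7374% = 7.02%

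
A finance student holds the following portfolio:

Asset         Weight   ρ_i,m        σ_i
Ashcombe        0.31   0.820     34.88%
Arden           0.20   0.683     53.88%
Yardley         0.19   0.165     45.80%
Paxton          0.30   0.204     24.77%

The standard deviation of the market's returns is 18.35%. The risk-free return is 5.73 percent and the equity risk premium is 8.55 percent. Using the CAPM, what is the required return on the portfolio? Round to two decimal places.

14.67%

β_Ashcombe = 0.820 × 34.88% / 18.35% = 1.5587
β_Arden = 0.683 × 53.88% / 18.35% = 2.0055
β_Yardley = 0.165 × 45.80% / 18.35% = 0.4118
β_Paxton = 0.204 × 24.77% / 18.35% = 0.2754
β_P = Σ w_i β_i = 0.31×1.5587 + 0.20×2.0055 + 0.19×0.4118 + 0.30×0.2754 = 1.0452
E(R_P) = R_f + β_P × MRP = 5.73% + 1.0452 × 8.55% = 14.67%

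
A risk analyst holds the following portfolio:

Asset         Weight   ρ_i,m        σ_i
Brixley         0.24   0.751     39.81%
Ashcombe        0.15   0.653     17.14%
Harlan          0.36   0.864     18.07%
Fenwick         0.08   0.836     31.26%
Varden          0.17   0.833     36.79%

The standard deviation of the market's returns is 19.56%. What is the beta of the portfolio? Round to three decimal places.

1.113

β_Brixley = 0.751 × 39.81% / 19.56% = 1.5285
β_Ashcombe = 0.653 × 17.14% / 19.56% = 0.5722
β_Harlan = 0.864 × 18.07% / 19.56% = 0.7982
β_Fenwick = 0.836 × 31.26% / 19.56% = 1.3361
β_Varden = 0.833 × 36.79% / 19.56% = 1.5668
β_P = Σ w_i β_i = 0.24×1.5285 + 0.15×0.5722 + 0.36×0.7982 + 0.08×1.3361 + 0.17×1.5668 = 1.1133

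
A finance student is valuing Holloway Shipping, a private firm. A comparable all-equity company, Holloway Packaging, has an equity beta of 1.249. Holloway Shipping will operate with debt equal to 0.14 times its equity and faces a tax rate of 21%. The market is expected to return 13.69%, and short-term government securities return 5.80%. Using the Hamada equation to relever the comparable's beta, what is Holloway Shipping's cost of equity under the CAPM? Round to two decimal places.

β_L = β_U × [1 + (1 − t)(D/E)] = 1.249 × [1 + (1 − 0.21) × 0.14]
    = 1.249 × [1 + 0.79 × 0.14] = 1.249 × 1.1106 = 1.3871
MRP = 13.69% − 5.80% = 7.89%
E(R) = R_f + β_L × MRP = 5.80% + 1.3871 × 7.89% = 16.74%

16.74%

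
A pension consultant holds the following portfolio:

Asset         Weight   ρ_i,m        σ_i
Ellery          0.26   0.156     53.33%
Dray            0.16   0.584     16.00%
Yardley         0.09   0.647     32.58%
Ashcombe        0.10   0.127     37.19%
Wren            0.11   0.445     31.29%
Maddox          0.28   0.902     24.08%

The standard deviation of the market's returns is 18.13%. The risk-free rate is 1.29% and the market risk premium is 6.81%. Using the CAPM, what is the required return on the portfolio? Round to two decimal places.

6.41%

β_Ellery = 0.156 × 53.33% / 18.13% = 0.4589
β_Dray = 0.584 × 16.00% / 18.13% = 0.5154
β_Yardley = 0.647 × 32.58% / 18.13% = 1.1627
β_Ashcombe = 0.127 × 37.19% / 18.13% = 0.2605
β_Wren = 0.445 × 31.29% / 18.13% = 0.7680
β_Maddox = 0.902 × 24.08% / 18.13% = 1.1980
β_P = Σ w_i β_i = 0.26×0.4589 + 0.16×0.5154 + 0.09×1.1627 + 0.10×0.2605 + 0.11×0.7680 + 0.28×1.1980 = 0.7524
E(R_P) = R_f + β_P × MRP = 1.29% + 0.7524 × 6.81% = 6.41%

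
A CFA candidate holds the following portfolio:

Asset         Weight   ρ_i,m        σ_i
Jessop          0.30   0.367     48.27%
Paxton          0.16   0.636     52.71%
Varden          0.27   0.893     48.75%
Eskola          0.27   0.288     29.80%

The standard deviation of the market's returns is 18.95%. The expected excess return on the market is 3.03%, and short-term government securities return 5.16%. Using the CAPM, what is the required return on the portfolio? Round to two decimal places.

9.12%

β_Jessop = 0.367 × 48.27% / 18.95% = 0.9348
β_Paxton = 0.636 × 52.71% / 18.95% = 1.7691
β_Varden = 0.893 × 48.75% / 18.95% = 2.2973
β_Eskola = 0.288 × 29.80% / 18.95% = 0.4529
β_P = Σ w_i β_i = 0.30×0.9348 + 0.16×1.7691 + 0.27×2.2973 + 0.27×0.4529 = 1.3061
E(R_P) = R_f + β_P × MRP = 5.16% + 1.3061 × 3.03% = 9.12%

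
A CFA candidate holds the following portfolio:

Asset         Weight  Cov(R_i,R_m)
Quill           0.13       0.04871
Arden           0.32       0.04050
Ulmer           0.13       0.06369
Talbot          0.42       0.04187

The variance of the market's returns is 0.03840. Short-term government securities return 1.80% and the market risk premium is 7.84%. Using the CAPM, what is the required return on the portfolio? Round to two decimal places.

11.02%

β_Quill = 0.04871 / 0.03840 = 1.2685
β_Arden = 0.04050 / 0.03840 = 1.0547
β_Ulmer = 0.06369 / 0.03840 = 1.6586
β_Talbot = 0.04187 / 0.03840 = 1.0904
β_P = Σ w_i β_i = 0.13×1.2685 + 0.32×1.0547 + 0.13×1.6586 + 0.42×1.0904 = 1.1760
E(R_P) = R_f + β_P × MRP = 1.80% + 1.1760 × 7.84% = 11.02%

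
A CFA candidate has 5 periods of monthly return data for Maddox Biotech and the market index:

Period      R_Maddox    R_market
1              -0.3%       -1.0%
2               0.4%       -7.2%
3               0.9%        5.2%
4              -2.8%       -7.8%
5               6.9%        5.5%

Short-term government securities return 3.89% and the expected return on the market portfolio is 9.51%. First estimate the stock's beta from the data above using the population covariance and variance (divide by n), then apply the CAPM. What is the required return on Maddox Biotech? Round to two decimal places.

6.18%

Mean R_i = (-0.3 + 0.4 + 0.9 − 2.8 + 6.9) / 5 = 1.0200%
Mean R_m = (-1.0 − 7.2 + 5.2 − 7.8 + 5.5) / 5 = -1.0600%
Σ(R_i − R̄_i)(R_m − R̄_m) = 67.2960  ⇒  Cov = 67.2960 / 5 = 13.4592
Σ(R_m − R̄_m)² = 165.3520  ⇒  Var(R_m) = 165.3520 / 5 = 33.0704
β = Cov / Var(R_m) = 13.4592 / 33.0704 = 0.4070
MRP = 9.51% − 3.89% = 5.62%
E(R) = R_f + β × MRP = 3.89% + 0.4070 × 5.62% = 6.18%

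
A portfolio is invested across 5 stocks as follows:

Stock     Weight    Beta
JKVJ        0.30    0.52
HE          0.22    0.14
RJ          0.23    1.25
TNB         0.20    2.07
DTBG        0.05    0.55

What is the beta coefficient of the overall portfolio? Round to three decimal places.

0.916

β_P = Σ w_i β_i = 0.30×0.52 + 0.22×0.14 + 0.23×1.25 + 0.20×2.07 + 0.05×0.55 = 0.9158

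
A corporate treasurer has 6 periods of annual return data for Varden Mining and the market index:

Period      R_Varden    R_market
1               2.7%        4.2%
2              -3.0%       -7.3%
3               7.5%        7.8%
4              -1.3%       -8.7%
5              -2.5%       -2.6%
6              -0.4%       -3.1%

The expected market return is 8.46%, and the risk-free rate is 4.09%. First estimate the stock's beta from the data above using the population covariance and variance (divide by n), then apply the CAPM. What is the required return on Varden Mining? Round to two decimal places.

6.52%

Mean R_i = (2.7 − 3.0 + 7.5 − 1.3 − 2.5 − 0.4) / 6 = 0.5000%
Mean R_m = (4.2 − 7.3 + 7.8 − 8.7 − 2.6 − 3.1) / 6 = -1.6167%
Σ(R_i − R̄_i)(R_m − R̄_m) = 115.6400  ⇒  Cov = 115.6400 / 6 = 19.2733
Σ(R_m − R̄_m)² = 208.1483  ⇒  Var(R_m) = 208.1483 / 6 = 34.6914
β = Cov / Var(R_m) = 19.2733 / 34.6914 = 0.5556
MRP = 8.46% − 4.09% = 4.37%
E(R) = R_f + β × MRP = 4.09% + 0.5556 × 4.37% = 6.52%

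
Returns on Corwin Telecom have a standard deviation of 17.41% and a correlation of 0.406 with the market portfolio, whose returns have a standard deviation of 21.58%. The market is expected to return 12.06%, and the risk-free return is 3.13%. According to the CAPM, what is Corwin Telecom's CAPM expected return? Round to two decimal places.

β = ρ × σ_i / σ_m = 0.406 × 17.41% / 21.58% = 0.3275
MRP = 12.06% − 3.13% = 8.93%
E(R) = 3.13% + 0.3275 × 8.93% = 6.05%

6.05%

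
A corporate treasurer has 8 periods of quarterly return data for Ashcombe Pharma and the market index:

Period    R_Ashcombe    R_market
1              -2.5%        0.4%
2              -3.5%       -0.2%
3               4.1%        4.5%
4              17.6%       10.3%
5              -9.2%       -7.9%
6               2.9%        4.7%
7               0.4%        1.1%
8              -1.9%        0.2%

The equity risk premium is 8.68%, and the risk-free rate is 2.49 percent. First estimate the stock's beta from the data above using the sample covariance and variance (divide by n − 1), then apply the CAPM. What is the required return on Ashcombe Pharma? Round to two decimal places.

Mean R_i = (-2.5 − 3.5 + 4.1 + 17.6 − 9.2 + 2.9 + 0.4 − 1.9) / 8 = 0.9875%
Mean R_m = (0.4 − 0.2 + 4.5 + 10.3 − 7.9 + 4.7 + 1.1 + 0.2) / 8 = 1.6375%
Σ(R_i − R̄_i)(R_m − R̄_m) = 272.8638  ⇒  Cov = 272.8638 / 7 = 38.9805
Σ(R_m − R̄_m)² = 190.8388  ⇒  Var(R_m) = 190.8388 / 7 = 27.2627
β = Cov / Var(R_m) = 38.9805 / 27.2627 = 1.4298
E(R) = R_f + β × MRP = 2.49% + 1.4298 × 8.68% = 14.90%

14.90%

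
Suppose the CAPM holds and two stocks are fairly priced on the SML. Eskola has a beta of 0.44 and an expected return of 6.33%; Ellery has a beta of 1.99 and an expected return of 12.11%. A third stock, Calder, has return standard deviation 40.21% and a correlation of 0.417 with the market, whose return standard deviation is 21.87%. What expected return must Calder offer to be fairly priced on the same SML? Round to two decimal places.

7.55%

MRP = (12.11% − 6.33%) / (1.99 − 0.44) = 3.7290%
R_f = 6.33% − 0.44 × 3.7290% = 4.6892%
β_Calder = ρ·σ_i/σ_m = 0.417 × 40.21 / 21.87 = 0.7667
E(R_Calder) = R_f + β × MRP = 4.6892% + 0.7667 × 3.7290% = 7.55%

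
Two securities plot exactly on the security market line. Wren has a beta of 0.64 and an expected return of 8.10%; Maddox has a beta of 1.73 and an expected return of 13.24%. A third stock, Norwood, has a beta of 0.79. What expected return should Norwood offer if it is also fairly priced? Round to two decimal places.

MRP (SML slope) = (13.24% − 8.10%) / (1.73 − 0.64) = 5.14% / 1.09 = 4.7156%
R_f (intercept) = 8.10% − 0.64 × 4.7156% = 5.0820%
E(R_Norwood) = R_f + β × MRP = 5.0820% + 0.79 × 4.7156% = 8.81%

8.81%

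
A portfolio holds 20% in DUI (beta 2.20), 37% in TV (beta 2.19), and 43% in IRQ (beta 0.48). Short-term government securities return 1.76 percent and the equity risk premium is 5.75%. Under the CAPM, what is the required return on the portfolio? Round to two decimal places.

β_P = Σ w_i β_i = 0.20×2.20 + 0.37×2.19 + 0.43×0.48 = 1.4567
E(R_P) = R_f + β_P × MRP = 1.76% + 1.4567 × 5.75% = 10.14%

10.14%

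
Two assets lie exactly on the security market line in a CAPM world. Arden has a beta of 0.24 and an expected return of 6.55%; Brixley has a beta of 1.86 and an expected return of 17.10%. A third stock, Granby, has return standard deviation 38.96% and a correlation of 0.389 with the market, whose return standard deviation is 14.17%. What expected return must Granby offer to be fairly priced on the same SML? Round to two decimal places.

MRP = (17.10% − 6.55%) / (1.86 − 0.24) = 6.5123%
R_f = 6.55% − 0.24 × 6.5123% = 4.9870%
β_Granby = ρ·σ_i/σ_m = 0.389 × 38.96 / 14.17 = 1.0695
E(R_Granby) = R_f + β × MRP = 4.9870% + 1.0695 × 6.5123% = 11.95%

11.95%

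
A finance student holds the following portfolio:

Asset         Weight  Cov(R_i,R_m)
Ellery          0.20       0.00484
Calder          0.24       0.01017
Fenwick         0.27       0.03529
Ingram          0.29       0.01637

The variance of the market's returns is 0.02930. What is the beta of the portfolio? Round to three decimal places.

0.604

β_Ellery = 0.00484 / 0.02930 = 0.1652
β_Calder = 0.01017 / 0.02930 = 0.3471
β_Fenwick = 0.03529 / 0.02930 = 1.2044
β_Ingram = 0.01637 / 0.02930 = 0.5587
β_P = Σ w_i β_i = 0.20×0.1652 + 0.24×0.3471 + 0.27×1.2044 + 0.29×0.5587 = 0.6036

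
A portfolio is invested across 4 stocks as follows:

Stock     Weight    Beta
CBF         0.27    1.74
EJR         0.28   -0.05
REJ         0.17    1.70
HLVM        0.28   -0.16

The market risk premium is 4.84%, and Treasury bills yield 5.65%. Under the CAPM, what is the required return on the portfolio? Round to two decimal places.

β_P = Σ w_i β_i = 0.27×1.74 + 0.28×-0.05 + 0.17×1.70 + 0.28×-0.16 = 0.7000
E(R_P) = R_f + β_P × MRP = 5.65% + 0.7000 × 4.84% = 9.04%

9.04%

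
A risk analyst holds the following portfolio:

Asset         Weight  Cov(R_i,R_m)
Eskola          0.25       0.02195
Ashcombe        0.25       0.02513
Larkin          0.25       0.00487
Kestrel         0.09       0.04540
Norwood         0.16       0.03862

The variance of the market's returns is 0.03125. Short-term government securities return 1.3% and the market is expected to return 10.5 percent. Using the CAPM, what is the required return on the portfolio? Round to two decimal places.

β_Eskola = 0.02195 / 0.03125 = 0.7024
β_Ashcombe = 0.02513 / 0.03125 = 0.8042
β_Larkin = 0.00487 / 0.03125 = 0.1558
β_Kestrel = 0.04540 / 0.03125 = 1.4528
β_Norwood = 0.03862 / 0.03125 = 1.2358
β_P = Σ w_i β_i = 0.25×0.7024 + 0.25×0.8042 + 0.25×0.1558 + 0.09×1.4528 + 0.16×1.2358 = 0.7441
MRP = 10.5% − 1.3% = 9.20%
E(R_P) = R_f + β_P × MRP = 1.3% + 0.7441 × 9.2% = 8.15%

8.15%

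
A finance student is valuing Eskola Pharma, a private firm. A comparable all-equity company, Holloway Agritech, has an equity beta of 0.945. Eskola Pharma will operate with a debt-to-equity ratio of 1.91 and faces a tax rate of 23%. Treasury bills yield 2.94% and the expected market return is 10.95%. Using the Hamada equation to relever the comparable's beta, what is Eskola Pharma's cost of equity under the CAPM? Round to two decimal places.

β_L = β_U × [1 + (1 − t)(D/E)] = 0.945 × [1 + (1 − 0.23) × 1.91]
    = 0.945 × [1 + 0.77 × 1.91] = 0.945 × 2.4707 = 2.3348
MRP = 10.95% − 2.94% = 8.01%
E(R) = R_f + β_L × MRP = 2.94% + 2.3348 × 8.01% = 21.64%

21.64%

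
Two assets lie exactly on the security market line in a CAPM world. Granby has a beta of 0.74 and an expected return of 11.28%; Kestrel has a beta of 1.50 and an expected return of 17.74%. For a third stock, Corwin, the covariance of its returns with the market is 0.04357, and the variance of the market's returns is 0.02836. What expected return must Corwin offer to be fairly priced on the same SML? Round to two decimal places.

18.05%

MRP = (17.74% − 11.28%) / (1.50 − 0.74) = 8.5000%
R_f = 11.28% − 0.74 × 8.5000% = 4.9900%
β_Corwin = Cov / Var(R_m) = 0.04357 / 0.02836 = 1.5363
E(R_Corwin) = R_f + β × MRP = 4.9900% + 1.5363 × 8.5000% = 18.05%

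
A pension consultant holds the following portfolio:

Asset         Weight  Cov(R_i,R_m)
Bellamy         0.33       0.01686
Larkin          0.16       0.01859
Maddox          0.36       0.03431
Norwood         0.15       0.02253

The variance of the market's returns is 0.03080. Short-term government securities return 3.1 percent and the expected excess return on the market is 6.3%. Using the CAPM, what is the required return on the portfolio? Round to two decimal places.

β_Bellamy = 0.01686 / 0.03080 = 0.5474
β_Larkin = 0.01859 / 0.03080 = 0.6036
β_Maddox = 0.03431 / 0.03080 = 1.1140
β_Norwood = 0.02253 / 0.03080 = 0.7315
β_P = Σ w_i β_i = 0.33×0.5474 + 0.16×0.6036 + 0.36×1.1140 + 0.15×0.7315 = 0.7880
E(R_P) = R_f + β_P × MRP = 3.1% + 0.7880 × 6.3% = 8.06%

8.06%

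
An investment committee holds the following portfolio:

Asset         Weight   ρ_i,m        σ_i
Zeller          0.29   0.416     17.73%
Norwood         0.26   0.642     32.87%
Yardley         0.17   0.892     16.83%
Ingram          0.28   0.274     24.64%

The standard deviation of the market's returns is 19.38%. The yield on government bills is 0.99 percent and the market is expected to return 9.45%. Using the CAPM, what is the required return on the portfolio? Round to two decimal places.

6.26%

β_Zeller = 0.416 × 17.73% / 19.38% = 0.3806
β_Norwood = 0.642 × 32.87% / 19.38% = 1.0889
β_Yardley = 0.892 × 16.83% / 19.38% = 0.7746
β_Ingram = 0.274 × 24.64% / 19.38% = 0.3484
β_P = Σ w_i β_i = 0.29×0.3806 + 0.26×1.0889 + 0.17×0.7746 + 0.28×0.3484 = 0.6227
MRP = 9.45% − 0.99% = 8.46%
E(R_P) = R_f + β_P × MRP = 0.99% + 0.6227 × 8.46% = 6.26%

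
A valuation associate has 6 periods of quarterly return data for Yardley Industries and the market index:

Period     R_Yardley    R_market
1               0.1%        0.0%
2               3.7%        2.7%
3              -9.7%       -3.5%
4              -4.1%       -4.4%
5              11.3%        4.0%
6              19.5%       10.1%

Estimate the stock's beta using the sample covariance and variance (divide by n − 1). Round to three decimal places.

1.902

Mean R_i = (0.1 + 3.7 − 9.7 − 4.1 + 11.3 + 19.5) / 6 = 3.4667%
Mean R_m = (0.0 + 2.7 − 3.5 − 4.4 + 4.0 + 10.1) / 6 = 1.4833%
Σ(R_i − R̄_i)(R_m − R̄_m) = 273.2767  ⇒  Cov = 273.2767 / 5 = 54.6553
Σ(R_m − R̄_m)² = 143.7083  ⇒  Var(R_m) = 143.7083 / 5 = 28.7417
β = Cov / Var(R_m) = 54.6553 / 28.7417 = 1.9016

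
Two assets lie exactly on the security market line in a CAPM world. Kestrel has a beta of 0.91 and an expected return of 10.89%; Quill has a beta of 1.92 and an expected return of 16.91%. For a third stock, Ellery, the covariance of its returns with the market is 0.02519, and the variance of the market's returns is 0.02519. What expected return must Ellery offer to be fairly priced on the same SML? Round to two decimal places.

MRP = (16.91% − 10.89%) / (1.92 − 0.91) = 5.9604%
R_f = 10.89% − 0.91 × 5.9604% = 5.4660%
β_Ellery = Cov / Var(R_m) = 0.02519 / 0.02519 = 1.0000
E(R_Ellery) = R_f + β × MRP = 5.4660% + 1.0000 × 5.9604% = 11.43%

11.43%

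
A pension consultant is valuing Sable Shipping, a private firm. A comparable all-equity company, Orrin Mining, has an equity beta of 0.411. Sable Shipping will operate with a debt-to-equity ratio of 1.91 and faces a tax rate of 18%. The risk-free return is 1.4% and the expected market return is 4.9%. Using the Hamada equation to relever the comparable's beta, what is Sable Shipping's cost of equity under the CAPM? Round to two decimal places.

5.09%

β_L = β_U × [1 + (1 − t)(D/E)] = 0.411 × [1 + (1 − 0.18) × 1.91]
    = 0.411 × [1 + 0.82 × 1.91] = 0.411 × 2.5662 = 1.0547
MRP = 4.9% − 1.4% = 3.50%
E(R) = R_f + β_L × MRP = 1.4% + 1.0547 × 3.5% = 5.09%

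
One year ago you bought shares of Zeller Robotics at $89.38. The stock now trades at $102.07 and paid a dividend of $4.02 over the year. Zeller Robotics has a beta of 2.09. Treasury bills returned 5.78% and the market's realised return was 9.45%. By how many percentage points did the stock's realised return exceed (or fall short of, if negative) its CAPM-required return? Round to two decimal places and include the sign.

+5.25%

Realised HPR = (P1 + D1 − P0) / P0 = (102.07 + 4.02 − 89.38) / 89.38 = 16.71 / 89.38 = 18.6955%
MRP = 9.45% − 5.78% = 3.67%
CAPM required = R_f + β·MRP = 5.78% + 2.09 × 3.67% = 13.4503%
α = realised − required = 18.6955% − 13.4503% = +5.25%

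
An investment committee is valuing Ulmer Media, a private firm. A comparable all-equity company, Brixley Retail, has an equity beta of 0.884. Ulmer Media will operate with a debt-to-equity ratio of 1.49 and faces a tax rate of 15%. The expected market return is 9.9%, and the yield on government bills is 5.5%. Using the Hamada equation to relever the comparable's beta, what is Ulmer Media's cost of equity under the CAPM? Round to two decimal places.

β_L = β_U × [1 + (1 − t)(D/E)] = 0.884 × [1 + (1 − 0.15) × 1.49]
    = 0.884 × [1 + 0.85 × 1.49] = 0.884 × 2.2665 = 2.0036
MRP = 9.9% − 5.5% = 4.40%
E(R) = R_f + β_L × MRP = 5.5% + 2.0036 × 4.4% = 14.32%

14.32%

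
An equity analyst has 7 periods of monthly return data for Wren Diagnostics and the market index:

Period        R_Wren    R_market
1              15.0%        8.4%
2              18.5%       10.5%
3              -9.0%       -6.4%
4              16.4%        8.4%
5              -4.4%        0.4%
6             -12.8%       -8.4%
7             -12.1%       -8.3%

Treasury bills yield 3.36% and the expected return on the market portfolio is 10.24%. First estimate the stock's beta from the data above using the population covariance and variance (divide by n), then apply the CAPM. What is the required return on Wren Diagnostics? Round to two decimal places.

Mean R_i = (15.0 + 18.5 − 9.0 + 16.4 − 4.4 − 12.8 − 12.1) / 7 = 1.6571%
Mean R_m = (8.4 + 10.5 − 6.4 + 8.4 + 0.4 − 8.4 − 8.3) / 7 = 0.6571%
Σ(R_i − R̄_i)(R_m − R̄_m) = 714.1771  ⇒  Cov = 714.1771 / 7 = 102.0253
Σ(R_m − R̄_m)² = 428.9171  ⇒  Var(R_m) = 428.9171 / 7 = 61.2739
β = Cov / Var(R_m) = 102.0253 / 61.2739 = 1.6651
MRP = 10.24% − 3.36% = 6.88%
E(R) = R_f + β × MRP = 3.36% + 1.6651 × 6.88% = 14.82%

14.82%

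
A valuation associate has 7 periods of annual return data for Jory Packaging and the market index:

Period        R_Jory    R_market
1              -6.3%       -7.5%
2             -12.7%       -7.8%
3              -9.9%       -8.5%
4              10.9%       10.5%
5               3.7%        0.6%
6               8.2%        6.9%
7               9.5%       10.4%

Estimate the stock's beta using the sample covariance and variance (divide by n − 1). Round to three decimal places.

Mean R_i = (-6.3 − 12.7 − 9.9 + 10.9 + 3.7 + 8.2 + 9.5) / 7 = 0.4857%
Mean R_m = (-7.5 − 7.8 − 8.5 + 10.5 + 0.6 + 6.9 + 10.4) / 7 = 0.6571%
Σ(R_i − R̄_i)(R_m − R̄_m) = 500.2757  ⇒  Cov = 500.2757 / 6 = 83.3793
Σ(R_m − R̄_m)² = 452.6971  ⇒  Var(R_m) = 452.6971 / 6 = 75.4495
β = Cov / Var(R_m) = 83.3793 / 75.4495 = 1.1051

1.105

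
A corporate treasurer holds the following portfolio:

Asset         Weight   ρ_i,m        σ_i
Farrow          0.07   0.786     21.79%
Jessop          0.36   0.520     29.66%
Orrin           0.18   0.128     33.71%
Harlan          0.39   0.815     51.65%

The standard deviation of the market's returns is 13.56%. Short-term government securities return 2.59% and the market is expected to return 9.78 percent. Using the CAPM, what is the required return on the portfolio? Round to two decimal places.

β_Farrow = 0.786 × 21.79% / 13.56% = 1.2630
β_Jessop = 0.520 × 29.66% / 13.56% = 1.1374
β_Orrin = 0.128 × 33.71% / 13.56% = 0.3182
β_Harlan = 0.815 × 51.65% / 13.56% = 3.1043
β_P = Σ w_i β_i = 0.07×1.2630 + 0.36×1.1374 + 0.18×0.3182 + 0.39×3.1043 = 1.7658
MRP = 9.78% − 2.59% = 7.19%
E(R_P) = R_f + β_P × MRP = 2.59% + 1.7658 × 7.19% = 15.29%

15.29%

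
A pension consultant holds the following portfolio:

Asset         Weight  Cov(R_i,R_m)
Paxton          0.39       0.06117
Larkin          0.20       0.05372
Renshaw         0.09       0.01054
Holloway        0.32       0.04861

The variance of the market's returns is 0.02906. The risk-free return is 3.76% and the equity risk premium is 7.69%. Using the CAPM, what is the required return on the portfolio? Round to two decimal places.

β_Paxton = 0.06117 / 0.02906 = 2.1050
β_Larkin = 0.05372 / 0.02906 = 1.8486
β_Renshaw = 0.01054 / 0.02906 = 0.3627
β_Holloway = 0.04861 / 0.02906 = 1.6727
β_P = Σ w_i β_i = 0.39×2.1050 + 0.20×1.8486 + 0.09×0.3627 + 0.32×1.6727 = 1.7586
E(R_P) = R_f + β_P × MRP = 3.76% + 1.7586 × 7.69% = 17.28%

17.28%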